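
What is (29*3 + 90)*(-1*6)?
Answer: -1062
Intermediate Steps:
(29*3 + 90)*(-1*6) = (87 + 90)*(-6) = 177*(-6) = -1062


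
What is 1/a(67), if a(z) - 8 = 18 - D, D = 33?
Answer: -⅐ ≈ -0.14286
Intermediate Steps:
a(z) = -7 (a(z) = 8 + (18 - 1*33) = 8 + (18 - 33) = 8 - 15 = -7)
1/a(67) = 1/(-7) = -⅐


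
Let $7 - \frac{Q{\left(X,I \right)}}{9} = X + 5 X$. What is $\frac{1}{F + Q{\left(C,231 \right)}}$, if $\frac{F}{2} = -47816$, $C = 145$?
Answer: $- \frac{1}{103399} \approx -9.6713 \cdot 10^{-6}$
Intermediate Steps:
$F = -95632$ ($F = 2 \left(-47816\right) = -95632$)
$Q{\left(X,I \right)} = 63 - 54 X$ ($Q{\left(X,I \right)} = 63 - 9 \left(X + 5 X\right) = 63 - 9 \cdot 6 X = 63 - 54 X$)
$\frac{1}{F + Q{\left(C,231 \right)}} = \frac{1}{-95632 + \left(63 - 7830\right)} = \frac{1}{-95632 - 7767} = \frac{1}{-103399} = - \frac{1}{103399}$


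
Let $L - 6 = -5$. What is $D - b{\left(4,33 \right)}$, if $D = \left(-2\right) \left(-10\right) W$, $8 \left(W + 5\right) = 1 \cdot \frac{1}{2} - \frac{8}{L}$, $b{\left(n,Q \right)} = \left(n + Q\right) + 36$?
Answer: $- \frac{767}{4} \approx -191.75$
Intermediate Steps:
$L = 1$ ($L = 6 - 5 = 1$)
$b{\left(n,Q \right)} = 36 + Q + n$ ($b{\left(n,Q \right)} = \left(Q + n\right) + 36 = 36 + Q + n$)
$W = - \frac{95}{16}$ ($W = -5 + \frac{1 \cdot \frac{1}{2} - \frac{8}{1}}{8} = -5 + \frac{1 \cdot \frac{1}{2} - 8}{8} = -5 + \frac{\frac{1}{2} - 8}{8} = -5 + \frac{1}{8} \left(- \frac{15}{2}\right) = -5 - \frac{15}{16} = - \frac{95}{16} \approx -5.9375$)
$D = - \frac{475}{4}$ ($D = \left(-2\right) \left(-10\right) \left(- \frac{95}{16}\right) = 20 \left(- \frac{95}{16}\right) = - \frac{475}{4} \approx -118.75$)
$D - b{\left(4,33 \right)} = - \frac{475}{4} - \left(36 + 33 + 4\right) = - \frac{475}{4} - 73 = - \frac{767}{4}$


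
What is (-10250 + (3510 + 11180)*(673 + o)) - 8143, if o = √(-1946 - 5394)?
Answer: 9867977 + 29380*I*√1835 ≈ 9.868e+6 + 1.2585e+6*I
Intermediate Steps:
o = 2*I*√1835 (o = √(-7340) = 2*I*√1835 ≈ 85.674*I)
(-10250 + (3510 + 11180)*(673 + o)) - 8143 = (-10250 + (3510 + 11180)*(673 + 2*I*√1835)) - 8143 = (-10250 + 14690*(673 + 2*I*√1835)) - 8143 = (-10250 + (9886370 + 29380*I*√1835)) - 8143 = (9876120 + 29380*I*√1835) - 8143 = 9867977 + 29380*I*√1835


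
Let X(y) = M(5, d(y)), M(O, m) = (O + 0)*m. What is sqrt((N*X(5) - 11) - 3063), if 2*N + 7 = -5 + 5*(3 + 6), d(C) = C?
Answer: I*sqrt(10646)/2 ≈ 51.59*I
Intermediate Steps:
M(O, m) = O*m
X(y) = 5*y
N = 33/2 (N = -7/2 + (-5 + 5*(3 + 6))/2 = -7/2 + (-5 + 5*9)/2 = -7/2 + (-5 + 45)/2 = -7/2 + (1/2)*40 = -7/2 + 20 = 33/2 ≈ 16.500)
sqrt((N*X(5) - 11) - 3063) = sqrt((33*(5*5)/2 - 11) - 3063) = sqrt(((33/2)*25 - 11) - 3063) = sqrt((825/2 - 11) - 3063) = sqrt(803/2 - 3063) = sqrt(-5323/2) = I*sqrt(10646)/2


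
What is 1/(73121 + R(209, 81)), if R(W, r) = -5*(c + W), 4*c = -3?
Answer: 4/288319 ≈ 1.3874e-5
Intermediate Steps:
c = -¾ (c = (¼)*(-3) = -¾ ≈ -0.75000)
R(W, r) = 15/4 - 5*W (R(W, r) = -5*(-¾ + W) = 15/4 - 5*W)
1/(73121 + R(209, 81)) = 1/(73121 + (15/4 - 5*209)) = 1/(73121 + (15/4 - 1045)) = 1/(73121 - 4165/4) = 1/(288319/4) = 4/288319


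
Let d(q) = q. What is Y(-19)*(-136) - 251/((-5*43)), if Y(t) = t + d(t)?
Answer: 1111371/215 ≈ 5169.2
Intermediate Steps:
Y(t) = 2*t (Y(t) = t + t = 2*t)
Y(-19)*(-136) - 251/((-5*43)) = (2*(-19))*(-136) - 251/((-5*43)) = -38*(-136) - 251/(-215) = 5168 - 251*(-1/215) = 5168 + 251/215 = 1111371/215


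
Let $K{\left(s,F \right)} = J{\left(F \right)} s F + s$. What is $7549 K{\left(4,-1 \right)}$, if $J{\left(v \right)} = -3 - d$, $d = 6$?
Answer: $301960$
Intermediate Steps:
$J{\left(v \right)} = -9$ ($J{\left(v \right)} = -3 - 6 = -9$)
$K{\left(s,F \right)} = s - 9 F s$ ($K{\left(s,F \right)} = - 9 s F + s = - 9 F s + s = s - 9 F s$)
$7549 K{\left(4,-1 \right)} = 7549 \cdot 4 \left(1 - -9\right) = 7549 \cdot 4 \left(1 + 9\right) = 7549 \cdot 4 \cdot 10 = 7549 \cdot 40 = 301960$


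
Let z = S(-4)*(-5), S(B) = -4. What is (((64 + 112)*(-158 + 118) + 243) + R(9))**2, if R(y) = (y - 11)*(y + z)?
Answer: 46991025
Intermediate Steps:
z = 20 (z = -4*(-5) = 20)
R(y) = (-11 + y)*(20 + y) (R(y) = (y - 11)*(y + 20) = (-11 + y)*(20 + y))
(((64 + 112)*(-158 + 118) + 243) + R(9))**2 = (((64 + 112)*(-158 + 118) + 243) + (-220 + 9**2 + 9*9))**2 = ((176*(-40) + 243) + (-220 + 81 + 81))**2 = ((-7040 + 243) - 58)**2 = (-6797 - 58)**2 = (-6855)**2 = 46991025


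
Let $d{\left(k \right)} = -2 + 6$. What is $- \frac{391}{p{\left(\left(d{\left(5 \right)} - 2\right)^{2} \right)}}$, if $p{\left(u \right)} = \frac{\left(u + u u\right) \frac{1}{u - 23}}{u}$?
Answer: $\frac{7429}{5} \approx 1485.8$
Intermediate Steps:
$d{\left(k \right)} = 4$
$p{\left(u \right)} = \frac{u + u^{2}}{u \left(-23 + u\right)}$ ($p{\left(u \right)} = \frac{\left(u + u^{2}\right) \frac{1}{-23 + u}}{u} = \frac{\frac{1}{-23 + u} \left(u + u^{2}\right)}{u} = \frac{u + u^{2}}{u \left(-23 + u\right)}$)
$- \frac{391}{p{\left(\left(d{\left(5 \right)} - 2\right)^{2} \right)}} = - \frac{391}{\frac{1}{-23 + \left(4 - 2\right)^{2}} \left(1 + \left(4 - 2\right)^{2}\right)} = - \frac{391}{\frac{1}{-23 + 2^{2}} \left(1 + 2^{2}\right)} = - \frac{391}{\frac{1}{-23 + 4} \left(1 + 4\right)} = - \frac{391}{\frac{1}{-19} \cdot 5} = - \frac{391}{\left(- \frac{1}{19}\right) 5} = - \frac{391}{- \frac{5}{19}} = \left(-391\right) \left(- \frac{19}{5}\right) = \frac{7429}{5}$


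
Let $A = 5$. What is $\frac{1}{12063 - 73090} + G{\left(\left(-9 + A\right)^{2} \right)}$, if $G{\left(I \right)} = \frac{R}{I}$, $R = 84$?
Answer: $\frac{1281563}{244108} \approx 5.25$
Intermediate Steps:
$G{\left(I \right)} = \frac{84}{I}$
$\frac{1}{12063 - 73090} + G{\left(\left(-9 + A\right)^{2} \right)} = \frac{1}{12063 - 73090} + \frac{84}{\left(-9 + 5\right)^{2}} = \frac{1}{-61027} + \frac{84}{\left(-4\right)^{2}} = - \frac{1}{61027} + \frac{84}{16} = - \frac{1}{61027} + 84 \cdot \frac{1}{16} = - \frac{1}{61027} + \frac{21}{4} = \frac{1281563}{244108}$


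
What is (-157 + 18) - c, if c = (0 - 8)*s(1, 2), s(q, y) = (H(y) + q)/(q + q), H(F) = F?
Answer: -127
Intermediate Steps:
s(q, y) = (q + y)/(2*q) (s(q, y) = (y + q)/(q + q) = (q + y)/((2*q)) = (q + y)*(1/(2*q)) = (q + y)/(2*q))
c = -12 (c = (0 - 8)*((1/2)*(1 + 2)/1) = -4*3 = -8*3/2 = -12)
(-157 + 18) - c = (-157 + 18) - 1*(-12) = -139 + 12 = -127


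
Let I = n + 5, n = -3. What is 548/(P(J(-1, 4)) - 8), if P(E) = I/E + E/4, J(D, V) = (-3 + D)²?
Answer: -4384/31 ≈ -141.42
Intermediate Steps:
I = 2 (I = -3 + 5 = 2)
P(E) = 2/E + E/4
548/(P(J(-1, 4)) - 8) = 548/((2/((-3 - 1)²) + (-3 - 1)²/4) - 8) = 548/((2/((-4)²) + (¼)*(-4)²) - 8) = 548/((2/16 + (¼)*16) - 8) = 548/((2*(1/16) + 4) - 8) = 548/((⅛ + 4) - 8) = 548/(33/8 - 8) = 548/(-31/8) = 548*(-8/31) = -4384/31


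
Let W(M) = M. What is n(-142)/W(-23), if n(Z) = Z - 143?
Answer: 285/23 ≈ 12.391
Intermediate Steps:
n(Z) = -143 + Z
n(-142)/W(-23) = (-143 - 142)/(-23) = -285*(-1/23) = 285/23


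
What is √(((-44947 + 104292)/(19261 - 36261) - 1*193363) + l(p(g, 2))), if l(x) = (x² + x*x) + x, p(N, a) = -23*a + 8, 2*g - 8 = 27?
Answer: I*√22023706346/340 ≈ 436.48*I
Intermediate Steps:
g = 35/2 (g = 4 + (½)*27 = 4 + 27/2 = 35/2 ≈ 17.500)
p(N, a) = 8 - 23*a
l(x) = x + 2*x² (l(x) = (x² + x²) + x = 2*x² + x = x + 2*x²)
√(((-44947 + 104292)/(19261 - 36261) - 1*193363) + l(p(g, 2))) = √(((-44947 + 104292)/(19261 - 36261) - 1*193363) + (8 - 23*2)*(1 + 2*(8 - 23*2))) = √((59345/(-17000) - 193363) + (8 - 46)*(1 + 2*(8 - 46))) = √((59345*(-1/17000) - 193363) - 38*(1 + 2*(-38))) = √((-11869/3400 - 193363) - 38*(1 - 76)) = √(-657446069/3400 - 38*(-75)) = √(-657446069/3400 + 2850) = √(-647756069/3400) = I*√22023706346/340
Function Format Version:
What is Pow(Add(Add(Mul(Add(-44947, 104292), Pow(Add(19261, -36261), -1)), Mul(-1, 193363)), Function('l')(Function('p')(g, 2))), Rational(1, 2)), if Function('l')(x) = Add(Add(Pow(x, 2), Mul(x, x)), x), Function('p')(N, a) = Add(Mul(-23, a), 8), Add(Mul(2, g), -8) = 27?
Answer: Mul(Rational(1, 340), I, Pow(22023706346, Rational(1, 2))) ≈ Mul(436.48, I)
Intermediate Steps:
g = Rational(35, 2) (g = Add(4, Mul(Rational(1, 2), 27)) = Add(4, Rational(27, 2)) = Rational(35, 2) ≈ 17.500)
Function('p')(N, a) = Add(8, Mul(-23, a))
Function('l')(x) = Add(x, Mul(2, Pow(x, 2))) (Function('l')(x) = Add(Add(Pow(x, 2), Pow(x, 2)), x) = Add(Mul(2, Pow(x, 2)), x) = Add(x, Mul(2, Pow(x, 2))))
Pow(Add(Add(Mul(Add(-44947, 104292), Pow(Add(19261, -36261), -1)), Mul(-1, 193363)), Function('l')(Function('p')(g, 2))), Rational(1, 2)) = Pow(Add(Add(Mul(Add(-44947, 104292), Pow(Add(19261, -36261), -1)), Mul(-1, 193363)), Mul(Add(8, Mul(-23, 2)), Add(1, Mul(2, Add(8, Mul(-23, 2)))))), Rational(1, 2)) = Pow(Add(Add(Mul(59345, Pow(-17000, -1)), -193363), Mul(Add(8, -46), Add(1, Mul(2, Add(8, -46))))), Rational(1, 2)) = Pow(Add(Add(Mul(59345, Rational(-1, 17000)), -193363), Mul(-38, Add(1, Mul(2, -38)))), Rational(1, 2)) = Pow(Add(Add(Rational(-11869, 3400), -193363), Mul(-38, Add(1, -76))), Rational(1, 2)) = Pow(Add(Rational(-657446069, 3400), Mul(-38, -75)), Rational(1, 2)) = Pow(Add(Rational(-657446069, 3400), 2850), Rational(1, 2)) = Pow(Rational(-647756069, 3400), Rational(1, 2)) = Mul(Rational(1, 340), I, Pow(22023706346, Rational(1, 2)))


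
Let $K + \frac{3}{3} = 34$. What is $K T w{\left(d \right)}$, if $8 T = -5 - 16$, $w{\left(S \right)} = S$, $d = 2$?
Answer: $- \frac{693}{4} \approx -173.25$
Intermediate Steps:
$K = 33$ ($K = -1 + 34 = 33$)
$T = - \frac{21}{8}$ ($T = \frac{-5 - 16}{8} = \frac{1}{8} \left(-21\right) = - \frac{21}{8} \approx -2.625$)
$K T w{\left(d \right)} = 33 \left(- \frac{21}{8}\right) 2 = \left(- \frac{693}{8}\right) 2 = - \frac{693}{4}$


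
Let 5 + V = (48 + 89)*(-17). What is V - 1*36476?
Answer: -38810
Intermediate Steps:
V = -2334 (V = -5 + (48 + 89)*(-17) = -5 + 137*(-17) = -5 - 2329 = -2334)
V - 1*36476 = -2334 - 1*36476 = -2334 - 36476 = -38810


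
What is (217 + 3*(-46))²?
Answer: 6241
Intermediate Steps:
(217 + 3*(-46))² = (217 - 138)² = 79² = 6241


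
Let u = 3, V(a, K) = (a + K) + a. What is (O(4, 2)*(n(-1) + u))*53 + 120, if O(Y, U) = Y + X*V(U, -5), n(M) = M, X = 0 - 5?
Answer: 1074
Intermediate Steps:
X = -5
V(a, K) = K + 2*a (V(a, K) = (K + a) + a = K + 2*a)
O(Y, U) = 25 + Y - 10*U (O(Y, U) = Y - 5*(-5 + 2*U) = Y + (25 - 10*U) = 25 + Y - 10*U)
(O(4, 2)*(n(-1) + u))*53 + 120 = ((25 + 4 - 10*2)*(-1 + 3))*53 + 120 = ((25 + 4 - 20)*2)*53 + 120 = (9*2)*53 + 120 = 18*53 + 120 = 954 + 120 = 1074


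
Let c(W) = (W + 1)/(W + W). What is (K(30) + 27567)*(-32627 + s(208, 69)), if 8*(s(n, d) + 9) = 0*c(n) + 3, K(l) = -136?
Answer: -7161822635/8 ≈ -8.9523e+8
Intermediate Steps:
c(W) = (1 + W)/(2*W) (c(W) = (1 + W)/((2*W)) = (1 + W)*(1/(2*W)) = (1 + W)/(2*W))
s(n, d) = -69/8 (s(n, d) = -9 + (0*((1 + n)/(2*n)) + 3)/8 = -9 + (0 + 3)/8 = -9 + (⅛)*3 = -9 + 3/8 = -69/8)
(K(30) + 27567)*(-32627 + s(208, 69)) = (-136 + 27567)*(-32627 - 69/8) = 27431*(-261085/8) = -7161822635/8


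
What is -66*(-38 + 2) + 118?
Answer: 2494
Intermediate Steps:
-66*(-38 + 2) + 118 = -66*(-36) + 118 = 2376 + 118 = 2494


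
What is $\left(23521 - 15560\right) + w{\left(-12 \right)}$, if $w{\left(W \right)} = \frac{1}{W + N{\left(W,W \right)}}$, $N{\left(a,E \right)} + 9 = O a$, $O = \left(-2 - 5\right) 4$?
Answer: $\frac{2507716}{315} \approx 7961.0$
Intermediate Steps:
$O = -28$ ($O = \left(-7\right) 4 = -28$)
$N{\left(a,E \right)} = -9 - 28 a$
$w{\left(W \right)} = \frac{1}{-9 - 27 W}$ ($w{\left(W \right)} = \frac{1}{W - \left(9 + 28 W\right)} = \frac{1}{-9 - 27 W}$)
$\left(23521 - 15560\right) + w{\left(-12 \right)} = \left(23521 - 15560\right) - \frac{1}{9 + 27 \left(-12\right)} = 7961 - \frac{1}{9 - 324} = 7961 - \frac{1}{-315} = 7961 - - \frac{1}{315} = 7961 + \frac{1}{315} = \frac{2507716}{315}$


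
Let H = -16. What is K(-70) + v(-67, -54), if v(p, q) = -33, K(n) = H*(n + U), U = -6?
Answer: 1183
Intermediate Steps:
K(n) = 96 - 16*n (K(n) = -16*(n - 6) = -16*(-6 + n) = 96 - 16*n)
K(-70) + v(-67, -54) = (96 - 16*(-70)) - 33 = (96 + 1120) - 33 = 1216 - 33 = 1183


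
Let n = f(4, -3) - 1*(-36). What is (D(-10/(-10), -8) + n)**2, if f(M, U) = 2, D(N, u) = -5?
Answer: 1089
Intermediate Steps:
n = 38 (n = 2 - 1*(-36) = 2 + 36 = 38)
(D(-10/(-10), -8) + n)**2 = (-5 + 38)**2 = 33**2 = 1089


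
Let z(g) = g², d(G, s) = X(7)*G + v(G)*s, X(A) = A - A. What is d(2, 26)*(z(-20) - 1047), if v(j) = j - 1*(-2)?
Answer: -67288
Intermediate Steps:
X(A) = 0
v(j) = 2 + j (v(j) = j + 2 = 2 + j)
d(G, s) = s*(2 + G) (d(G, s) = 0*G + (2 + G)*s = 0 + s*(2 + G) = s*(2 + G))
d(2, 26)*(z(-20) - 1047) = (26*(2 + 2))*((-20)² - 1047) = (26*4)*(400 - 1047) = 104*(-647) = -67288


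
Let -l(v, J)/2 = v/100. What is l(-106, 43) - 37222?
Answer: -930497/25 ≈ -37220.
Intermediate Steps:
l(v, J) = -v/50 (l(v, J) = -2*v/100 = -v/50)
l(-106, 43) - 37222 = -1/50*(-106) - 37222 = 53/25 - 37222 = -930497/25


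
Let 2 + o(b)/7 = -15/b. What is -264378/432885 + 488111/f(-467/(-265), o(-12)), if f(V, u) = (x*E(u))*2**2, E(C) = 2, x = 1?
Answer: 70431271737/1154360 ≈ 61013.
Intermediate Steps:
o(b) = -14 - 105/b (o(b) = -14 + 7*(-15/b) = -14 - 105/b)
f(V, u) = 8 (f(V, u) = (1*2)*2**2 = 2*4 = 8)
-264378/432885 + 488111/f(-467/(-265), o(-12)) = -264378/432885 + 488111/8 = -264378*1/432885 + 488111*(1/8) = -88126/144295 + 488111/8 = 70431271737/1154360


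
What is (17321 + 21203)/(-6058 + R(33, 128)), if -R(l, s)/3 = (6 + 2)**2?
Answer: -19262/3125 ≈ -6.1638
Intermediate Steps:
R(l, s) = -192 (R(l, s) = -3*(6 + 2)**2 = -3*8**2 = -3*64 = -192)
(17321 + 21203)/(-6058 + R(33, 128)) = (17321 + 21203)/(-6058 - 192) = 38524/(-6250) = 38524*(-1/6250) = -19262/3125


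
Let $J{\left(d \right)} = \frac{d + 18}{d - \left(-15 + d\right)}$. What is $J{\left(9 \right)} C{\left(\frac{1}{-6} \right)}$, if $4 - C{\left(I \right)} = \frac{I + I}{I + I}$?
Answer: $\frac{27}{5} \approx 5.4$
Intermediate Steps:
$C{\left(I \right)} = 3$ ($C{\left(I \right)} = 4 - \frac{I + I}{I + I} = 4 - \frac{2 I}{2 I} = 4 - 2 I \frac{1}{2 I} = 4 - 1 = 3$)
$J{\left(d \right)} = \frac{6}{5} + \frac{d}{15}$ ($J{\left(d \right)} = \frac{18 + d}{15} = \left(18 + d\right) \frac{1}{15} = \frac{6}{5} + \frac{d}{15}$)
$J{\left(9 \right)} C{\left(\frac{1}{-6} \right)} = \left(\frac{6}{5} + \frac{1}{15} \cdot 9\right) 3 = \left(\frac{6}{5} + \frac{3}{5}\right) 3 = \frac{9}{5} \cdot 3 = \frac{27}{5}$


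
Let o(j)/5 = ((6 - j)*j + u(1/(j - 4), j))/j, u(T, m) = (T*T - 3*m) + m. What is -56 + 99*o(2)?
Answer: 7967/8 ≈ 995.88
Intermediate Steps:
u(T, m) = T² - 2*m (u(T, m) = (T² - 3*m) + m = T² - 2*m)
o(j) = 5*((-4 + j)⁻² - 2*j + j*(6 - j))/j (o(j) = 5*(((6 - j)*j + ((1/(j - 4))² - 2*j))/j) = 5*((j*(6 - j) + ((1/(-4 + j))² - 2*j))/j) = 5*((j*(6 - j) + ((-4 + j)⁻² - 2*j))/j) = 5*(((-4 + j)⁻² - 2*j + j*(6 - j))/j) = 5*((-4 + j)⁻² - 2*j + j*(6 - j))/j)
-56 + 99*o(2) = -56 + 99*(20 - 5*2 + 5/(2*(-4 + 2)²)) = -56 + 99*(20 - 10 + 5*(½)/(-2)²) = -56 + 99*(20 - 10 + 5*(½)*(¼)) = -56 + 99*(20 - 10 + 5/8) = -56 + 99*(85/8) = -56 + 8415/8 = 7967/8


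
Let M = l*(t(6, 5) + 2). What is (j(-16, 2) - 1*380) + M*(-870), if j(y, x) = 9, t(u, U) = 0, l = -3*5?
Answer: 25729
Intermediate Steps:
l = -15
M = -30 (M = -15*(0 + 2) = -15*2 = -30)
(j(-16, 2) - 1*380) + M*(-870) = (9 - 1*380) - 30*(-870) = (9 - 380) + 26100 = -371 + 26100 = 25729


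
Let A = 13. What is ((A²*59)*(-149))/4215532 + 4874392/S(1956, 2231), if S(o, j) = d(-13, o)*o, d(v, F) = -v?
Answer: 5127594402733/26798136924 ≈ 191.34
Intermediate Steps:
S(o, j) = 13*o (S(o, j) = (-1*(-13))*o = 13*o)
((A²*59)*(-149))/4215532 + 4874392/S(1956, 2231) = ((13²*59)*(-149))/4215532 + 4874392/((13*1956)) = ((169*59)*(-149))*(1/4215532) + 4874392/25428 = (9971*(-149))*(1/4215532) + 4874392*(1/25428) = -1485679*1/4215532 + 1218598/6357 = -1485679/4215532 + 1218598/6357 = 5127594402733/26798136924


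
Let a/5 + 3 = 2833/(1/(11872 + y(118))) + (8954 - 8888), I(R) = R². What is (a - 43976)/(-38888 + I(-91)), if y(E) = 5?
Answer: -168194044/30607 ≈ -5495.3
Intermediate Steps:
a = 168238020 (a = -15 + 5*(2833/(1/(11872 + 5)) + (8954 - 8888)) = -15 + 5*(2833/(1/11877) + 66) = -15 + 5*(2833*11877 + 66) = -15 + 5*(33647541 + 66) = -15 + 5*33647607 = -15 + 168238035 = 168238020)
(a - 43976)/(-38888 + I(-91)) = (168238020 - 43976)/(-38888 + (-91)²) = 168194044/(-38888 + 8281) = 168194044/(-30607) = 168194044*(-1/30607) = -168194044/30607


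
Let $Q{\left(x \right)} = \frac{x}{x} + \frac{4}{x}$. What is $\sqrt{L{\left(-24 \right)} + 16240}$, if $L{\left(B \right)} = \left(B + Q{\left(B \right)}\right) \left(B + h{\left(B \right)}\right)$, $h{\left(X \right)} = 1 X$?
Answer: $6 \sqrt{482} \approx 131.73$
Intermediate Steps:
$h{\left(X \right)} = X$
$Q{\left(x \right)} = 1 + \frac{4}{x}$
$L{\left(B \right)} = 2 B \left(B + \frac{4 + B}{B}\right)$ ($L{\left(B \right)} = \left(B + \frac{4 + B}{B}\right) \left(B + B\right) = \left(B + \frac{4 + B}{B}\right) 2 B = 2 B \left(B + \frac{4 + B}{B}\right)$)
$\sqrt{L{\left(-24 \right)} + 16240} = \sqrt{\left(8 + 2 \left(-24\right) + 2 \left(-24\right)^{2}\right) + 16240} = \sqrt{\left(8 - 48 + 2 \cdot 576\right) + 16240} = \sqrt{\left(8 - 48 + 1152\right) + 16240} = \sqrt{1112 + 16240} = \sqrt{17352} = 6 \sqrt{482}$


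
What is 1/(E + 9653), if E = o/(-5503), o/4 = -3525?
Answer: 5503/53134559 ≈ 0.00010357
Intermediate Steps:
o = -14100 (o = 4*(-3525) = -14100)
E = 14100/5503 (E = -14100/(-5503) = -14100*(-1/5503) = 14100/5503 ≈ 2.5622)
1/(E + 9653) = 1/(14100/5503 + 9653) = 1/(53134559/5503) = 5503/53134559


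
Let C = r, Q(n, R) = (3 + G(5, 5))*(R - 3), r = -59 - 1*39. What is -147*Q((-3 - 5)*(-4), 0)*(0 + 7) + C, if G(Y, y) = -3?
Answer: -98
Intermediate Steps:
r = -98 (r = -59 - 39 = -98)
Q(n, R) = 0 (Q(n, R) = (3 - 3)*(R - 3) = 0*(-3 + R) = 0)
C = -98
-147*Q((-3 - 5)*(-4), 0)*(0 + 7) + C = -0*(0 + 7) - 98 = -0*7 - 98 = -147*0 - 98 = 0 - 98 = -98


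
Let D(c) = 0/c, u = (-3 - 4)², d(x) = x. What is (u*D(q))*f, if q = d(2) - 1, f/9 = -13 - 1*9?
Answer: 0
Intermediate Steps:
u = 49 (u = (-7)² = 49)
f = -198 (f = 9*(-13 - 1*9) = 9*(-13 - 9) = 9*(-22) = -198)
q = 1 (q = 2 - 1 = 1)
D(c) = 0
(u*D(q))*f = (49*0)*(-198) = 0*(-198) = 0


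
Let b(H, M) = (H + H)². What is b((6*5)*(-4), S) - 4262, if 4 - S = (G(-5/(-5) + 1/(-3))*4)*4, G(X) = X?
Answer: 53338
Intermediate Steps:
S = -20/3 (S = 4 - (-5/(-5) + 1/(-3))*4*4 = 4 - (-5*(-⅕) + 1*(-⅓))*4*4 = 4 - (1 - ⅓)*4*4 = 4 - (⅔)*4*4 = 4 - 8*4/3 = 4 - 1*32/3 = 4 - 32/3 = -20/3 ≈ -6.6667)
b(H, M) = 4*H² (b(H, M) = (2*H)² = 4*H²)
b((6*5)*(-4), S) - 4262 = 4*((6*5)*(-4))² - 4262 = 4*(30*(-4))² - 4262 = 4*(-120)² - 4262 = 4*14400 - 4262 = 57600 - 4262 = 53338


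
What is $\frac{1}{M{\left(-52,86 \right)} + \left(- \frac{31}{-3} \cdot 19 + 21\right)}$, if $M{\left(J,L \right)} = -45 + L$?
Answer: $\frac{3}{775} \approx 0.003871$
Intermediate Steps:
$\frac{1}{M{\left(-52,86 \right)} + \left(- \frac{31}{-3} \cdot 19 + 21\right)} = \frac{1}{\left(-45 + 86\right) + \left(- \frac{31}{-3} \cdot 19 + 21\right)} = \frac{1}{41 + \left(\left(-31\right) \left(- \frac{1}{3}\right) 19 + 21\right)} = \frac{1}{41 + \left(\frac{31}{3} \cdot 19 + 21\right)} = \frac{1}{41 + \left(\frac{589}{3} + 21\right)} = \frac{1}{41 + \frac{652}{3}} = \frac{1}{\frac{775}{3}} = \frac{3}{775}$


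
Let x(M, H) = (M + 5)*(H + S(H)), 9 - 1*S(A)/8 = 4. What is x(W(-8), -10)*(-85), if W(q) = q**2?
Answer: -175950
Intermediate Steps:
S(A) = 40 (S(A) = 72 - 8*4 = 72 - 32 = 40)
x(M, H) = (5 + M)*(40 + H) (x(M, H) = (M + 5)*(H + 40) = (5 + M)*(40 + H))
x(W(-8), -10)*(-85) = (200 + 5*(-10) + 40*(-8)**2 - 10*(-8)**2)*(-85) = (200 - 50 + 40*64 - 10*64)*(-85) = (200 - 50 + 2560 - 640)*(-85) = 2070*(-85) = -175950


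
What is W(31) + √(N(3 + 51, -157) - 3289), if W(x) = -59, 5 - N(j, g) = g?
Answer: -59 + I*√3127 ≈ -59.0 + 55.92*I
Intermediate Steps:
N(j, g) = 5 - g
W(31) + √(N(3 + 51, -157) - 3289) = -59 + √((5 - 1*(-157)) - 3289) = -59 + √((5 + 157) - 3289) = -59 + √(162 - 3289) = -59 + √(-3127) = -59 + I*√3127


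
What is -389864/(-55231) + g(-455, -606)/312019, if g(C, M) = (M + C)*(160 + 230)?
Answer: 98790939926/17233121389 ≈ 5.7326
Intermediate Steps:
g(C, M) = 390*C + 390*M (g(C, M) = (C + M)*390 = 390*C + 390*M)
-389864/(-55231) + g(-455, -606)/312019 = -389864/(-55231) + (390*(-455) + 390*(-606))/312019 = -389864*(-1/55231) + (-177450 - 236340)*(1/312019) = 389864/55231 - 413790*1/312019 = 389864/55231 - 413790/312019 = 98790939926/17233121389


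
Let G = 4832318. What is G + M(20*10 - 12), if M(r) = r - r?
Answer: 4832318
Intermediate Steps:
M(r) = 0
G + M(20*10 - 12) = 4832318 + 0 = 4832318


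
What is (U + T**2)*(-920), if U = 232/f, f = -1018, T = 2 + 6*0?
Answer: -1766400/509 ≈ -3470.3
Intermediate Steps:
T = 2 (T = 2 + 0 = 2)
U = -116/509 (U = 232/(-1018) = 232*(-1/1018) = -116/509 ≈ -0.22790)
(U + T**2)*(-920) = (-116/509 + 2**2)*(-920) = (-116/509 + 4)*(-920) = (1920/509)*(-920) = -1766400/509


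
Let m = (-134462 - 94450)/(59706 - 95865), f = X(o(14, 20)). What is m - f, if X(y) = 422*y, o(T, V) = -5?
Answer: 25508134/12053 ≈ 2116.3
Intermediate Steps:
f = -2110 (f = 422*(-5) = -2110)
m = 76304/12053 (m = -228912/(-36159) = -228912*(-1/36159) = 76304/12053 ≈ 6.3307)
m - f = 76304/12053 - 1*(-2110) = 76304/12053 + 2110 = 25508134/12053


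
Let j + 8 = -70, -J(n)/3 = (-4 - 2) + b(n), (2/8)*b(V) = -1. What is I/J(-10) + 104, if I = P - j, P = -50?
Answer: 1574/15 ≈ 104.93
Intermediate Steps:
b(V) = -4 (b(V) = 4*(-1) = -4)
J(n) = 30 (J(n) = -3*((-4 - 2) - 4) = -3*(-6 - 4) = -3*(-10) = 30)
j = -78 (j = -8 - 70 = -78)
I = 28 (I = -50 - 1*(-78) = -50 + 78 = 28)
I/J(-10) + 104 = 28/30 + 104 = 28*(1/30) + 104 = 14/15 + 104 = 1574/15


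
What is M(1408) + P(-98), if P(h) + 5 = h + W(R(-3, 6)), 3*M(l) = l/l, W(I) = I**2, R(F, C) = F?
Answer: -281/3 ≈ -93.667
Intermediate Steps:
M(l) = 1/3 (M(l) = (l/l)/3 = (1/3)*1 = 1/3)
P(h) = 4 + h (P(h) = -5 + (h + (-3)**2) = -5 + (h + 9) = -5 + (9 + h) = 4 + h)
M(1408) + P(-98) = 1/3 + (4 - 98) = 1/3 - 94 = -281/3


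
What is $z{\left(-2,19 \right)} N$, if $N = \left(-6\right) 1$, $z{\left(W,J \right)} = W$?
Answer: $12$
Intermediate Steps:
$N = -6$
$z{\left(-2,19 \right)} N = \left(-2\right) \left(-6\right) = 12$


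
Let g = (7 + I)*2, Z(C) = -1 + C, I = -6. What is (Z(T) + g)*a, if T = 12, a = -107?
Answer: -1391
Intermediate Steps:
g = 2 (g = (7 - 6)*2 = 1*2 = 2)
(Z(T) + g)*a = ((-1 + 12) + 2)*(-107) = (11 + 2)*(-107) = 13*(-107) = -1391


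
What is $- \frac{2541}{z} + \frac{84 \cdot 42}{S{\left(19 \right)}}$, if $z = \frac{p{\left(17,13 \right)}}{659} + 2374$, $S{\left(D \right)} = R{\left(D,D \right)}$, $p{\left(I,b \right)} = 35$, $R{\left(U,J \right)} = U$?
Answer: $\frac{5487743667}{29725519} \approx 184.61$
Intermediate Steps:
$S{\left(D \right)} = D$
$z = \frac{1564501}{659}$ ($z = \frac{35}{659} + 2374 = \frac{1564501}{659} \approx 2374.1$)
$- \frac{2541}{z} + \frac{84 \cdot 42}{S{\left(19 \right)}} = - \frac{2541}{\frac{1564501}{659}} + \frac{84 \cdot 42}{19} = \left(-2541\right) \frac{659}{1564501} + 3528 \cdot \frac{1}{19} = - \frac{1674519}{1564501} + \frac{3528}{19} = \frac{5487743667}{29725519}$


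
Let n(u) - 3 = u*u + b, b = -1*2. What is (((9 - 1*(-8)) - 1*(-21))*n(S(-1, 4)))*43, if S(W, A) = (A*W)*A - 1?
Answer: 473860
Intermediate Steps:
b = -2
S(W, A) = -1 + W*A² (S(W, A) = W*A² - 1 = -1 + W*A²)
n(u) = 1 + u² (n(u) = 3 + (u*u - 2) = 3 + (u² - 2) = 3 + (-2 + u²) = 1 + u²)
(((9 - 1*(-8)) - 1*(-21))*n(S(-1, 4)))*43 = (((9 - 1*(-8)) - 1*(-21))*(1 + (-1 - 1*4²)²))*43 = (((9 + 8) + 21)*(1 + (-1 - 1*16)²))*43 = ((17 + 21)*(1 + (-1 - 16)²))*43 = (38*(1 + (-17)²))*43 = (38*(1 + 289))*43 = (38*290)*43 = 11020*43 = 473860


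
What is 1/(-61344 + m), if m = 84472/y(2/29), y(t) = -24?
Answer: -3/194591 ≈ -1.5417e-5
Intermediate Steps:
m = -10559/3 (m = 84472/(-24) = 84472*(-1/24) = -10559/3 ≈ -3519.7)
1/(-61344 + m) = 1/(-61344 - 10559/3) = 1/(-194591/3) = -3/194591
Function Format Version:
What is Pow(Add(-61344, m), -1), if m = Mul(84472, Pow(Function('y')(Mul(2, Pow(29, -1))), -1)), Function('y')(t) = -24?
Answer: Rational(-3, 194591) ≈ -1.5417e-5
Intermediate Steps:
m = Rational(-10559, 3) (m = Mul(84472, Pow(-24, -1)) = Mul(84472, Rational(-1, 24)) = Rational(-10559, 3) ≈ -3519.7)
Pow(Add(-61344, m), -1) = Pow(Add(-61344, Rational(-10559, 3)), -1) = Pow(Rational(-194591, 3), -1) = Rational(-3, 194591)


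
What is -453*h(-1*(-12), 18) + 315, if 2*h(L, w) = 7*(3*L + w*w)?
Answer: -570465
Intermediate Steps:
h(L, w) = 7*w²/2 + 21*L/2 (h(L, w) = (7*(3*L + w*w))/2 = (7*(3*L + w²))/2 = (7*(w² + 3*L))/2 = (7*w² + 21*L)/2 = 7*w²/2 + 21*L/2)
-453*h(-1*(-12), 18) + 315 = -453*((7/2)*18² + 21*(-1*(-12))/2) + 315 = -453*((7/2)*324 + (21/2)*12) + 315 = -453*(1134 + 126) + 315 = -453*1260 + 315 = -570780 + 315 = -570465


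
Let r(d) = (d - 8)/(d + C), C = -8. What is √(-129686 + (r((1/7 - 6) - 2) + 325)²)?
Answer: I*√23410 ≈ 153.0*I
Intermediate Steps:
r(d) = 1 (r(d) = (d - 8)/(d - 8) = (-8 + d)/(-8 + d) = 1)
√(-129686 + (r((1/7 - 6) - 2) + 325)²) = √(-129686 + (1 + 325)²) = √(-129686 + 326²) = √(-129686 + 106276) = √(-23410) = I*√23410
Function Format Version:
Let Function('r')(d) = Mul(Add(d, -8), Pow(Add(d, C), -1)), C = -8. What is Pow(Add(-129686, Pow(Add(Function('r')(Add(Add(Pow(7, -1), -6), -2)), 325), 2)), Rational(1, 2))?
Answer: Mul(I, Pow(23410, Rational(1, 2))) ≈ Mul(153.00, I)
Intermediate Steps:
Function('r')(d) = 1 (Function('r')(d) = Mul(Add(d, -8), Pow(Add(d, -8), -1)) = Mul(Add(-8, d), Pow(Add(-8, d), -1)) = 1)
Pow(Add(-129686, Pow(Add(Function('r')(Add(Add(Pow(7, -1), -6), -2)), 325), 2)), Rational(1, 2)) = Pow(Add(-129686, Pow(Add(1, 325), 2)), Rational(1, 2)) = Pow(Add(-129686, Pow(326, 2)), Rational(1, 2)) = Pow(Add(-129686, 106276), Rational(1, 2)) = Pow(-23410, Rational(1, 2)) = Mul(I, Pow(23410, Rational(1, 2)))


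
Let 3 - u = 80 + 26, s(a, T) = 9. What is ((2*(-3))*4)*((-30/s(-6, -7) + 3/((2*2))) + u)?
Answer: 2534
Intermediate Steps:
u = -103 (u = 3 - (80 + 26) = 3 - 1*106 = 3 - 106 = -103)
((2*(-3))*4)*((-30/s(-6, -7) + 3/((2*2))) + u) = ((2*(-3))*4)*((-30/9 + 3/((2*2))) - 103) = (-6*4)*((-30*1/9 + 3/4) - 103) = -24*((-10/3 + 3*(1/4)) - 103) = -24*((-10/3 + 3/4) - 103) = -24*(-31/12 - 103) = -24*(-1267/12) = 2534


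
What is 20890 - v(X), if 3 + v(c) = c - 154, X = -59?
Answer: 21106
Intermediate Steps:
v(c) = -157 + c (v(c) = -3 + (c - 154) = -3 + (-154 + c) = -157 + c)
20890 - v(X) = 20890 - (-157 - 59) = 20890 - 1*(-216) = 20890 + 216 = 21106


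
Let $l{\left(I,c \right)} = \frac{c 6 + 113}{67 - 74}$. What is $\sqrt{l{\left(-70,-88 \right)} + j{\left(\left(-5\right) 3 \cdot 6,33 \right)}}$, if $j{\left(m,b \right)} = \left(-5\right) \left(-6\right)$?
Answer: $\frac{25 \sqrt{7}}{7} \approx 9.4491$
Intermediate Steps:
$l{\left(I,c \right)} = - \frac{113}{7} - \frac{6 c}{7}$ ($l{\left(I,c \right)} = \frac{6 c + 113}{-7} = \left(113 + 6 c\right) \left(- \frac{1}{7}\right) = - \frac{113}{7} - \frac{6 c}{7}$)
$j{\left(m,b \right)} = 30$
$\sqrt{l{\left(-70,-88 \right)} + j{\left(\left(-5\right) 3 \cdot 6,33 \right)}} = \sqrt{\left(- \frac{113}{7} - - \frac{528}{7}\right) + 30} = \sqrt{\left(- \frac{113}{7} + \frac{528}{7}\right) + 30} = \sqrt{\frac{415}{7} + 30} = \sqrt{\frac{625}{7}} = \frac{25 \sqrt{7}}{7}$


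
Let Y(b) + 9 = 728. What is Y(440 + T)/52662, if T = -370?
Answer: 719/52662 ≈ 0.013653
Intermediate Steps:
Y(b) = 719 (Y(b) = -9 + 728 = 719)
Y(440 + T)/52662 = 719/52662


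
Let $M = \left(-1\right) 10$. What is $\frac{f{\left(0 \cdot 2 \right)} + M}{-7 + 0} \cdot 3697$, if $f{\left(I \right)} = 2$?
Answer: $\frac{29576}{7} \approx 4225.1$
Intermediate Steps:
$M = -10$
$\frac{f{\left(0 \cdot 2 \right)} + M}{-7 + 0} \cdot 3697 = \frac{2 - 10}{-7 + 0} \cdot 3697 = - \frac{8}{-7} \cdot 3697 = \left(-8\right) \left(- \frac{1}{7}\right) 3697 = \frac{8}{7} \cdot 3697 = \frac{29576}{7}$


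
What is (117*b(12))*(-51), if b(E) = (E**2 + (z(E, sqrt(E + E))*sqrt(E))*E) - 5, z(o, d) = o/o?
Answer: -829413 - 143208*sqrt(3) ≈ -1.0775e+6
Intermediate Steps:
z(o, d) = 1
b(E) = -5 + E**2 + E**(3/2) (b(E) = (E**2 + (1*sqrt(E))*E) - 5 = (E**2 + sqrt(E)*E) - 5 = (E**2 + E**(3/2)) - 5 = -5 + E**2 + E**(3/2))
(117*b(12))*(-51) = (117*(-5 + 12**2 + 12**(3/2)))*(-51) = (117*(-5 + 144 + 24*sqrt(3)))*(-51) = (117*(139 + 24*sqrt(3)))*(-51) = (16263 + 2808*sqrt(3))*(-51) = -829413 - 143208*sqrt(3)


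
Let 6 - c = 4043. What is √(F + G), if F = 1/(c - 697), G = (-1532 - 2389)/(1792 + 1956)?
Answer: I*√2287589647711/1478586 ≈ 1.0229*I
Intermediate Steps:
c = -4037 (c = 6 - 1*4043 = 6 - 4043 = -4037)
G = -3921/3748 ≈ -1.0462
F = -1/4734 (F = 1/(-4037 - 697) = 1/(-4734) = -1/4734 ≈ -0.00021124)
√(F + G) = √(-1/4734 - 3921/3748) = √(-9282881/8871516) = I*√2287589647711/1478586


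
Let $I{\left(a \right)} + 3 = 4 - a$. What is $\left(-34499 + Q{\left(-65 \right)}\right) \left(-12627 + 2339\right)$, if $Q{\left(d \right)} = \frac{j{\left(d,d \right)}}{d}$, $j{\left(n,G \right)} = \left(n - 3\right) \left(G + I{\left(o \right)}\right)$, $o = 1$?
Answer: $355625296$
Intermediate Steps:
$I{\left(a \right)} = 1 - a$ ($I{\left(a \right)} = -3 - \left(-4 + a\right) = 1 - a$)
$j{\left(n,G \right)} = G \left(-3 + n\right)$ ($j{\left(n,G \right)} = \left(n - 3\right) \left(G + \left(1 - 1\right)\right) = \left(-3 + n\right) \left(G + \left(1 - 1\right)\right) = \left(-3 + n\right) \left(G + 0\right) = \left(-3 + n\right) G = G \left(-3 + n\right)$)
$Q{\left(d \right)} = -3 + d$ ($Q{\left(d \right)} = \frac{d \left(-3 + d\right)}{d} = -3 + d$)
$\left(-34499 + Q{\left(-65 \right)}\right) \left(-12627 + 2339\right) = \left(-34499 - 68\right) \left(-12627 + 2339\right) = \left(-34499 - 68\right) \left(-10288\right) = \left(-34567\right) \left(-10288\right) = 355625296$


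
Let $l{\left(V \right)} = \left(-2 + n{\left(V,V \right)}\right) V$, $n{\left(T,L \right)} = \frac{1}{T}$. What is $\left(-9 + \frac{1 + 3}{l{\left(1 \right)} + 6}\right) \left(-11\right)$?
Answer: $\frac{451}{5} \approx 90.2$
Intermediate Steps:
$l{\left(V \right)} = V \left(-2 + \frac{1}{V}\right)$ ($l{\left(V \right)} = \left(-2 + \frac{1}{V}\right) V = V \left(-2 + \frac{1}{V}\right)$)
$\left(-9 + \frac{1 + 3}{l{\left(1 \right)} + 6}\right) \left(-11\right) = \left(-9 + \frac{1 + 3}{\left(1 - 2\right) + 6}\right) \left(-11\right) = \left(-9 + \frac{4}{\left(1 - 2\right) + 6}\right) \left(-11\right) = \left(-9 + \frac{4}{-1 + 6}\right) \left(-11\right) = \left(-9 + \frac{4}{5}\right) \left(-11\right) = \left(- \frac{41}{5}\right) \left(-11\right) = \frac{451}{5}$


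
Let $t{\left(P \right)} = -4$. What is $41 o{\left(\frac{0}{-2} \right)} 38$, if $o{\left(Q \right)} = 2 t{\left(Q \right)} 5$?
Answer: $-62320$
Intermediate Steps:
$o{\left(Q \right)} = -40$ ($o{\left(Q \right)} = 2 \left(-4\right) 5 = \left(-8\right) 5 = -40$)
$41 o{\left(\frac{0}{-2} \right)} 38 = 41 \left(-40\right) 38 = \left(-1640\right) 38 = -62320$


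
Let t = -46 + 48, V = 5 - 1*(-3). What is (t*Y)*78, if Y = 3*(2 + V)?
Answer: 4680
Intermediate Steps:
V = 8 (V = 5 + 3 = 8)
t = 2
Y = 30 (Y = 3*(2 + 8) = 3*10 = 30)
(t*Y)*78 = (2*30)*78 = 60*78 = 4680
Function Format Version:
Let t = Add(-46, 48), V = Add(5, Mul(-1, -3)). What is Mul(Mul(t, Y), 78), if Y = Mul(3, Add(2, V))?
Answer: 4680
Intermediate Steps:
V = 8 (V = Add(5, 3) = 8)
t = 2
Y = 30 (Y = Mul(3, Add(2, 8)) = Mul(3, 10) = 30)
Mul(Mul(t, Y), 78) = Mul(Mul(2, 30), 78) = Mul(60, 78) = 4680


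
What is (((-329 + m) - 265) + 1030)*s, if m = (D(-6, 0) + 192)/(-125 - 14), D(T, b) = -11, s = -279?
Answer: -16858017/139 ≈ -1.2128e+5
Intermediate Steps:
m = -181/139 (m = (-11 + 192)/(-125 - 14) = 181/(-139) = 181*(-1/139) = -181/139 ≈ -1.3022)
(((-329 + m) - 265) + 1030)*s = (((-329 - 181/139) - 265) + 1030)*(-279) = ((-45912/139 - 265) + 1030)*(-279) = (-82747/139 + 1030)*(-279) = (60423/139)*(-279) = -16858017/139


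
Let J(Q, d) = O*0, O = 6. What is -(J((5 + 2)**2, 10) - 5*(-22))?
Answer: -110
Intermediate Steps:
J(Q, d) = 0 (J(Q, d) = 6*0 = 0)
-(J((5 + 2)**2, 10) - 5*(-22)) = -(0 - 5*(-22)) = -(0 + 110) = -1*110 = -110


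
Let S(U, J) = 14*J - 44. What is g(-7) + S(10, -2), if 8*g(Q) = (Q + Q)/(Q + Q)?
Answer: -575/8 ≈ -71.875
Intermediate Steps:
S(U, J) = -44 + 14*J
g(Q) = ⅛ (g(Q) = ((Q + Q)/(Q + Q))/8 = ((2*Q)/((2*Q)))/8 = ((2*Q)*(1/(2*Q)))/8 = (⅛)*1 = ⅛)
g(-7) + S(10, -2) = ⅛ + (-44 + 14*(-2)) = ⅛ + (-44 - 28) = ⅛ - 72 = -575/8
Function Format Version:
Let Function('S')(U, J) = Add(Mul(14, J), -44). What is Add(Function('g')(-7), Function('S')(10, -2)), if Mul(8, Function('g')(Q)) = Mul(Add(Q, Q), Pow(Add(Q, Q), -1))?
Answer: Rational(-575, 8) ≈ -71.875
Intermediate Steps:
Function('S')(U, J) = Add(-44, Mul(14, J))
Function('g')(Q) = Rational(1, 8) (Function('g')(Q) = Mul(Rational(1, 8), Mul(Add(Q, Q), Pow(Add(Q, Q), -1))) = Mul(Rational(1, 8), Mul(Mul(2, Q), Pow(Mul(2, Q), -1))) = Mul(Rational(1, 8), Mul(Mul(2, Q), Mul(Rational(1, 2), Pow(Q, -1)))) = Mul(Rational(1, 8), 1) = Rational(1, 8))
Add(Function('g')(-7), Function('S')(10, -2)) = Add(Rational(1, 8), Add(-44, Mul(14, -2))) = Add(Rational(1, 8), Add(-44, -28)) = Add(Rational(1, 8), -72) = Rational(-575, 8)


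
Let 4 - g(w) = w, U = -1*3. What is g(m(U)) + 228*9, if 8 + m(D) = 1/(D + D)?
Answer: 12385/6 ≈ 2064.2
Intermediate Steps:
U = -3
m(D) = -8 + 1/(2*D) (m(D) = -8 + 1/(D + D) = -8 + 1/(2*D))
g(w) = 4 - w
g(m(U)) + 228*9 = (4 - (-8 + (1/2)/(-3))) + 228*9 = (4 - (-8 + (1/2)*(-1/3))) + 2052 = (4 - (-8 - 1/6)) + 2052 = (4 - 1*(-49/6)) + 2052 = (4 + 49/6) + 2052 = 73/6 + 2052 = 12385/6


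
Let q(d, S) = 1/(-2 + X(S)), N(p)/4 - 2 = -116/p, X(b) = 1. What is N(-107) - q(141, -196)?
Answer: 1427/107 ≈ 13.336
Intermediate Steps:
N(p) = 8 - 464/p (N(p) = 8 + 4*(-116/p) = 8 - 464/p)
q(d, S) = -1 (q(d, S) = 1/(-2 + 1) = 1/(-1) = -1)
N(-107) - q(141, -196) = (8 - 464/(-107)) - 1*(-1) = (8 - 464*(-1/107)) + 1 = (8 + 464/107) + 1 = 1320/107 + 1 = 1427/107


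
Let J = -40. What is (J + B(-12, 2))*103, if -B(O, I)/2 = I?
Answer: -4532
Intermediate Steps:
B(O, I) = -2*I
(J + B(-12, 2))*103 = (-40 - 2*2)*103 = (-40 - 4)*103 = -44*103 = -4532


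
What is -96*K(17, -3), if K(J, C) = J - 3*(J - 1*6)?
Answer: 1536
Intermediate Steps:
K(J, C) = 18 - 2*J (K(J, C) = J - 3*(J - 6) = J - 3*(-6 + J) = J + (18 - 3*J) = 18 - 2*J)
-96*K(17, -3) = -96*(18 - 2*17) = -96*(18 - 34) = -96*(-16) = 1536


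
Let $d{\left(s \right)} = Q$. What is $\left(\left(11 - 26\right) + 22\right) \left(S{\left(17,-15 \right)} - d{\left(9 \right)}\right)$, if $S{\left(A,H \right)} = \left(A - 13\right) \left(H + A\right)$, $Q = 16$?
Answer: $-56$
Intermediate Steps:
$d{\left(s \right)} = 16$
$S{\left(A,H \right)} = \left(-13 + A\right) \left(A + H\right)$
$\left(\left(11 - 26\right) + 22\right) \left(S{\left(17,-15 \right)} - d{\left(9 \right)}\right) = \left(\left(11 - 26\right) + 22\right) \left(\left(17^{2} - 221 - -195 + 17 \left(-15\right)\right) - 16\right) = \left(-15 + 22\right) \left(\left(289 - 221 + 195 - 255\right) - 16\right) = 7 \left(8 - 16\right) = 7 \left(-8\right) = -56$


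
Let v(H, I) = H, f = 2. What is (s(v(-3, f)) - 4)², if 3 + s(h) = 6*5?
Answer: 529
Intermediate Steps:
s(h) = 27 (s(h) = -3 + 6*5 = -3 + 30 = 27)
(s(v(-3, f)) - 4)² = (27 - 4)² = 23² = 529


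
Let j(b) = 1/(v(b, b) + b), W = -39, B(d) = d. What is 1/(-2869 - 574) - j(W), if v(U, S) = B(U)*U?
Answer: -4925/5102526 ≈ -0.00096521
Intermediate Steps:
v(U, S) = U² (v(U, S) = U*U = U²)
j(b) = 1/(b + b²) (j(b) = 1/(b² + b) = 1/(b + b²))
1/(-2869 - 574) - j(W) = 1/(-2869 - 574) - 1/((-39)*(1 - 39)) = 1/(-3443) - (-1)/(39*(-38)) = -1/3443 - (-1)*(-1)/(39*38) = -1/3443 - 1*1/1482 = -1/3443 - 1/1482 = -4925/5102526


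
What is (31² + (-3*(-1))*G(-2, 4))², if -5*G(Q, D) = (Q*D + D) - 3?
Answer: 23290276/25 ≈ 9.3161e+5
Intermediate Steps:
G(Q, D) = ⅗ - D/5 - D*Q/5 (G(Q, D) = -((Q*D + D) - 3)/5 = -((D*Q + D) - 3)/5 = -((D + D*Q) - 3)/5 = -(-3 + D + D*Q)/5 = ⅗ - D/5 - D*Q/5)
(31² + (-3*(-1))*G(-2, 4))² = (31² + (-3*(-1))*(⅗ - ⅕*4 - ⅕*4*(-2)))² = (961 + 3*(⅗ - ⅘ + 8/5))² = (961 + 3*(7/5))² = (961 + 21/5)² = (4826/5)² = 23290276/25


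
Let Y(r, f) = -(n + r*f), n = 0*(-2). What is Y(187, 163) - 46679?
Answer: -77160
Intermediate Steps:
n = 0
Y(r, f) = -f*r (Y(r, f) = -(0 + r*f) = -(0 + f*r) = -f*r)
Y(187, 163) - 46679 = -1*163*187 - 46679 = -30481 - 46679 = -77160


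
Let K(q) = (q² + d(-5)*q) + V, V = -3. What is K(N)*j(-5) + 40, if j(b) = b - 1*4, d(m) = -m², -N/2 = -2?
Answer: 823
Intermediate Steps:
N = 4 (N = -2*(-2) = 4)
j(b) = -4 + b (j(b) = b - 4 = -4 + b)
K(q) = -3 + q² - 25*q (K(q) = (q² + (-1*(-5)²)*q) - 3 = (q² + (-1*25)*q) - 3 = (q² - 25*q) - 3 = -3 + q² - 25*q)
K(N)*j(-5) + 40 = (-3 + 4² - 25*4)*(-4 - 5) + 40 = (-3 + 16 - 100)*(-9) + 40 = -87*(-9) + 40 = 783 + 40 = 823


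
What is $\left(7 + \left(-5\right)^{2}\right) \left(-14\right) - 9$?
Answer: $-457$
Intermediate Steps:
$\left(7 + \left(-5\right)^{2}\right) \left(-14\right) - 9 = \left(7 + 25\right) \left(-14\right) - 9 = 32 \left(-14\right) - 9 = -448 - 9 = -457$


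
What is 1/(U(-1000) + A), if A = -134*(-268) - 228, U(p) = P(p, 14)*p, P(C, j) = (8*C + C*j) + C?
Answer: 1/23035684 ≈ 4.3411e-8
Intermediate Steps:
P(C, j) = 9*C + C*j
U(p) = 23*p² (U(p) = (p*(9 + 14))*p = (p*23)*p = (23*p)*p = 23*p²)
A = 35684 (A = 35912 - 228 = 35684)
1/(U(-1000) + A) = 1/(23*(-1000)² + 35684) = 1/(23*1000000 + 35684) = 1/(23000000 + 35684) = 1/23035684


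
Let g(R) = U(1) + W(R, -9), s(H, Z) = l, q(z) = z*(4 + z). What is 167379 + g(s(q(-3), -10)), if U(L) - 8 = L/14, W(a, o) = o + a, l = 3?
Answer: 2343335/14 ≈ 1.6738e+5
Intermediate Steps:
W(a, o) = a + o
U(L) = 8 + L/14
s(H, Z) = 3
g(R) = -13/14 + R (g(R) = (8 + (1/14)*1) + (R - 9) = (8 + 1/14) + (-9 + R) = 113/14 + (-9 + R) = -13/14 + R)
167379 + g(s(q(-3), -10)) = 167379 + (-13/14 + 3) = 167379 + 29/14 = 2343335/14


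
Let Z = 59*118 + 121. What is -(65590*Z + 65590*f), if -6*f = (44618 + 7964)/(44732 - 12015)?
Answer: -45596675302780/98151 ≈ -4.6456e+8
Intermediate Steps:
f = -26291/98151 (f = -(44618 + 7964)/(6*(44732 - 12015)) = -26291/(3*32717) = -⅙*52582/32717 = -26291/98151 ≈ -0.26786)
Z = 7083 (Z = 6962 + 121 = 7083)
-(65590*Z + 65590*f) = -65590/(1/(7083 - 26291/98151)) = -65590/(1/(695177242/98151)) = -65590/98151/695177242 = -65590*695177242/98151 = -45596675302780/98151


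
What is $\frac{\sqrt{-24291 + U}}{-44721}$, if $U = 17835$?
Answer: $- \frac{2 i \sqrt{1614}}{44721} \approx - 0.0017967 i$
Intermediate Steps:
$\frac{\sqrt{-24291 + U}}{-44721} = \frac{\sqrt{-24291 + 17835}}{-44721} = \sqrt{-6456} \left(- \frac{1}{44721}\right) = 2 i \sqrt{1614} \left(- \frac{1}{44721}\right) = - \frac{2 i \sqrt{1614}}{44721}$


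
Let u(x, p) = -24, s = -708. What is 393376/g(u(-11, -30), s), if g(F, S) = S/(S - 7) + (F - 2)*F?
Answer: 70315960/111717 ≈ 629.41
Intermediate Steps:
g(F, S) = F*(-2 + F) + S/(-7 + S) (g(F, S) = S/(-7 + S) + (-2 + F)*F = S/(-7 + S) + F*(-2 + F) = F*(-2 + F) + S/(-7 + S))
393376/g(u(-11, -30), s) = 393376/(((-708 - 7*(-24)² + 14*(-24) - 708*(-24)² - 2*(-24)*(-708))/(-7 - 708))) = 393376/(((-708 - 7*576 - 336 - 708*576 - 33984)/(-715))) = 393376/((-(-708 - 4032 - 336 - 407808 - 33984)/715)) = 393376/((-1/715*(-446868))) = 393376/(446868/715) = 393376*(715/446868) = 70315960/111717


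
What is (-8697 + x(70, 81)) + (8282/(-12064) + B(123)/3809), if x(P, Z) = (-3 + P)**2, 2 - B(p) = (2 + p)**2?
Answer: -7445580593/1767376 ≈ -4212.8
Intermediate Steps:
B(p) = 2 - (2 + p)**2
(-8697 + x(70, 81)) + (8282/(-12064) + B(123)/3809) = (-8697 + (-3 + 70)**2) + (8282/(-12064) + (2 - (2 + 123)**2)/3809) = (-8697 + 67**2) + (8282*(-1/12064) + (2 - 1*125**2)*(1/3809)) = (-8697 + 4489) + (-4141/6032 + (2 - 1*15625)*(1/3809)) = -4208 + (-4141/6032 + (2 - 15625)*(1/3809)) = -4208 + (-4141/6032 - 15623*1/3809) = -4208 + (-4141/6032 - 15623/3809) = -4208 - 8462385/1767376 = -7445580593/1767376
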